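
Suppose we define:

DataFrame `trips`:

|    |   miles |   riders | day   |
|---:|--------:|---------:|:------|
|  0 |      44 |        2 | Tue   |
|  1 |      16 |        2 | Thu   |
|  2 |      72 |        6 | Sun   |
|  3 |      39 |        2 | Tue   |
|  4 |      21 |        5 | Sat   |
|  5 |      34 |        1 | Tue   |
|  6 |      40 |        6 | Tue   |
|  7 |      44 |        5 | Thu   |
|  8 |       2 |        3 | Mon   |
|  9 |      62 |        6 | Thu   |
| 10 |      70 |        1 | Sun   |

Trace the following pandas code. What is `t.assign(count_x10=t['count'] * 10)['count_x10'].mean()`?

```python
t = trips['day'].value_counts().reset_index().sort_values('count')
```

value_counts of day:
day
Tue    4
Thu    3
Sun    2
Sat    1
Mon    1
Name: count, dtype: int64
reset_index():
   day  count
0  Tue      4
1  Thu      3
2  Sun      2
3  Sat      1
4  Mon      1
sort by count:
   day  count
3  Sat      1
4  Mon      1
2  Sun      2
1  Thu      3
0  Tue      4
add column count_x10 = t['count'] * 10:
   day  count  count_x10
3  Sat      1         10
4  Mon      1         10
2  Sun      2         20
1  Thu      3         30
0  Tue      4         40
Then the mean of column 'count_x10': 22.0

22.0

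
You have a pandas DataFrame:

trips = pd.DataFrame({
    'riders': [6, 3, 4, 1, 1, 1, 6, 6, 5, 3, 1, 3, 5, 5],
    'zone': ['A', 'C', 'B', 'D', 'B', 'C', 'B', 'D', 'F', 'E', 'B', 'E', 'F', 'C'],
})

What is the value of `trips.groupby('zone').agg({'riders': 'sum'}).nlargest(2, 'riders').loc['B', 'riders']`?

12

group by zone, sum of riders:
      riders
zone        
A          6
B         12
C          9
D          7
E          6
F         10
take 2 rows with largest riders:
      riders
zone        
B         12
F         10
Hence 12.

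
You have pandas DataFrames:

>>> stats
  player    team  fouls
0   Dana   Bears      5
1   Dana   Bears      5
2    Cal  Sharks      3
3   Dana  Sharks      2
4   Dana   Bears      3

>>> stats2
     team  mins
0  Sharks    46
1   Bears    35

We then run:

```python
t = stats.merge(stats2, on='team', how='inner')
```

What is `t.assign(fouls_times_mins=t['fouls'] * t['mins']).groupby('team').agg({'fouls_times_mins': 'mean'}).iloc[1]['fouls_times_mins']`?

merge on 'team' (how='inner') → 5 rows:
  player    team  fouls  mins
0   Dana   Bears      5    35
1   Dana   Bears      5    35
2    Cal  Sharks      3    46
3   Dana  Sharks      2    46
4   Dana   Bears      3    35
add column fouls_times_mins = t['fouls'] * t['mins']:
  player    team  fouls  mins  fouls_times_mins
0   Dana   Bears      5    35               175
1   Dana   Bears      5    35               175
2    Cal  Sharks      3    46               138
3   Dana  Sharks      2    46                92
4   Dana   Bears      3    35               105
group by team, mean of fouls_times_mins:
        fouls_times_mins
team                    
Bears         151.666667
Sharks        115.000000

115.0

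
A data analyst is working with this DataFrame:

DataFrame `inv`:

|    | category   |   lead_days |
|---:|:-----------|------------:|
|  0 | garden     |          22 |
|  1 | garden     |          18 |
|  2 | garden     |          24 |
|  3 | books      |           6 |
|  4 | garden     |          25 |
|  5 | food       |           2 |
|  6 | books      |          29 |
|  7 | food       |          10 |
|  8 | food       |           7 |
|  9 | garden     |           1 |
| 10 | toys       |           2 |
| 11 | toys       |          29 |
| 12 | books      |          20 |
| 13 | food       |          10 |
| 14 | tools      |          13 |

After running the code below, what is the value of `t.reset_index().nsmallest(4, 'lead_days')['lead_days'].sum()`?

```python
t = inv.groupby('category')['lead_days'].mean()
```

group by category, mean of lead_days:
category
books     18.333333
food       7.250000
garden    18.000000
tools     13.000000
toys      15.500000
Name: lead_days, dtype: float64
reset_index():
  category  lead_days
0    books  18.333333
1     food   7.250000
2   garden  18.000000
3    tools  13.000000
4     toys  15.500000
take 4 rows with smallest lead_days:
  category  lead_days
1     food       7.25
3    tools      13.00
4     toys      15.50
2   garden      18.00
Then the sum of column 'lead_days': 53.75

53.75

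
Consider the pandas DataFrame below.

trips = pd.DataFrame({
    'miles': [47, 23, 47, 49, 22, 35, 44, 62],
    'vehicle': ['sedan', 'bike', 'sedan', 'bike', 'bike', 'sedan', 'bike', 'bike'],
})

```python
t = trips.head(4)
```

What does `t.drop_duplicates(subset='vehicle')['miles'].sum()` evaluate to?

70

take first 4 rows:
   miles vehicle
0     47   sedan
1     23    bike
2     47   sedan
3     49    bike
drop duplicate vehicle (keep=first):
   miles vehicle
0     47   sedan
1     23    bike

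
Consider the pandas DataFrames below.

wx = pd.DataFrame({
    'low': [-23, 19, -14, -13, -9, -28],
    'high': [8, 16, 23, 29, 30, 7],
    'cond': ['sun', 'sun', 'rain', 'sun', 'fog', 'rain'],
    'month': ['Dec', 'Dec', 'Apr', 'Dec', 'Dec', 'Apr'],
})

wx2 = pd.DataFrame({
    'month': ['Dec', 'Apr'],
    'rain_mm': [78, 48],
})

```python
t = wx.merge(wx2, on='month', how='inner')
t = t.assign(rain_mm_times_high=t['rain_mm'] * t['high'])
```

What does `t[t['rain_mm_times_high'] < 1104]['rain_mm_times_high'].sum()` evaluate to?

960

merge on 'month' (how='inner') → 6 rows:
   low  high  cond month  rain_mm
0  -23     8   sun   Dec       78
1   19    16   sun   Dec       78
2  -14    23  rain   Apr       48
3  -13    29   sun   Dec       78
4   -9    30   fog   Dec       78
5  -28     7  rain   Apr       48
add column rain_mm_times_high = t['rain_mm'] * t['high']:
   low  high  cond month  rain_mm  rain_mm_times_high
0  -23     8   sun   Dec       78                 624
1   19    16   sun   Dec       78                1248
2  -14    23  rain   Apr       48                1104
3  -13    29   sun   Dec       78                2262
4   -9    30   fog   Dec       78                2340
5  -28     7  rain   Apr       48                 336
filter rows where rain_mm_times_high < 1104:
   low  high  cond month  rain_mm  rain_mm_times_high
0  -23     8   sun   Dec       78                 624
5  -28     7  rain   Apr       48                 336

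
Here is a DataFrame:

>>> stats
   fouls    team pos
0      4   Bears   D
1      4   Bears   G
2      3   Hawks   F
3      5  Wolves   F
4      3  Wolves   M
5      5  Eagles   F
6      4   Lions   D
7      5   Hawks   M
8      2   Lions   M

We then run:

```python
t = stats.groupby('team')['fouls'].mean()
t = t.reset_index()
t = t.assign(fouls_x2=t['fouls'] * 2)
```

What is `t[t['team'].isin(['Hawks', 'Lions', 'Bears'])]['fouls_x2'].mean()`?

group by team, mean of fouls:
team
Bears     4.0
Eagles    5.0
Hawks     4.0
Lions     3.0
Wolves    4.0
Name: fouls, dtype: float64
reset_index():
     team  fouls
0   Bears    4.0
1  Eagles    5.0
2   Hawks    4.0
3   Lions    3.0
4  Wolves    4.0
add column fouls_x2 = t['fouls'] * 2:
     team  fouls  fouls_x2
0   Bears    4.0       8.0
1  Eagles    5.0      10.0
2   Hawks    4.0       8.0
3   Lions    3.0       6.0
4  Wolves    4.0       8.0
filter rows where team in ['Hawks', 'Lions', 'Bears']:
    team  fouls  fouls_x2
0  Bears    4.0       8.0
2  Hawks    4.0       8.0
3  Lions    3.0       6.0

7.33333333333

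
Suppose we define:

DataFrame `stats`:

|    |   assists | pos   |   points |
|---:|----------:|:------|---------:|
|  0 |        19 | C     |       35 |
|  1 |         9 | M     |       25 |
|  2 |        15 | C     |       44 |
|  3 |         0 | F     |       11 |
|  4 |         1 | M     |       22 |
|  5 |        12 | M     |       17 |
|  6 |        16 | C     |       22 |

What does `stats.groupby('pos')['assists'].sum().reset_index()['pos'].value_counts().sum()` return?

3

group by pos, sum of assists:
pos
C    50
F     0
M    22
Name: assists, dtype: int64
reset_index():
  pos  assists
0   C       50
1   F        0
2   M       22
value_counts of pos:
pos
C    1
F    1
M    1
Name: count, dtype: int64
The sum of the resulting series is 3.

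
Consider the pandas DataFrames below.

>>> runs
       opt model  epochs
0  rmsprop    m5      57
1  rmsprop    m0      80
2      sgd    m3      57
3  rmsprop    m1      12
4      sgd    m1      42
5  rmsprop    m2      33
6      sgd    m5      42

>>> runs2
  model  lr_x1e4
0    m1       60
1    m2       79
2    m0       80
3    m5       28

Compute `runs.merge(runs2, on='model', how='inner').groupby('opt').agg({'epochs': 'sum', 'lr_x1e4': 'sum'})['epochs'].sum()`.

266

merge on 'model' (how='inner') → 6 rows:
       opt model  epochs  lr_x1e4
0  rmsprop    m5      57       28
1  rmsprop    m0      80       80
2  rmsprop    m1      12       60
3      sgd    m1      42       60
4  rmsprop    m2      33       79
5      sgd    m5      42       28
group by opt: sum(epochs), sum(lr_x1e4):
         epochs  lr_x1e4
opt                     
rmsprop     182      247
sgd          84       88
Taking the sum of column 'epochs' gives 266.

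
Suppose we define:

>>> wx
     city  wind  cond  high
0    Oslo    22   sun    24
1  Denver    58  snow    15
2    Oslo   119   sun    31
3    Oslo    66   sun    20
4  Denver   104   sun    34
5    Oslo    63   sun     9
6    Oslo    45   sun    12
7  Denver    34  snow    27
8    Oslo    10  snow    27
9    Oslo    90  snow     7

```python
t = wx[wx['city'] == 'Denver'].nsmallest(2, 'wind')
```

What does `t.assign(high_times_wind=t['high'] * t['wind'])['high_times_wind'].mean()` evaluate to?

filter rows where city == 'Denver':
     city  wind  cond  high
1  Denver    58  snow    15
4  Denver   104   sun    34
7  Denver    34  snow    27
take 2 rows with smallest wind:
     city  wind  cond  high
7  Denver    34  snow    27
1  Denver    58  snow    15
add column high_times_wind = t['high'] * t['wind']:
     city  wind  cond  high  high_times_wind
7  Denver    34  snow    27              918
1  Denver    58  snow    15              870
Taking the mean of column 'high_times_wind' gives 894.0.

894.0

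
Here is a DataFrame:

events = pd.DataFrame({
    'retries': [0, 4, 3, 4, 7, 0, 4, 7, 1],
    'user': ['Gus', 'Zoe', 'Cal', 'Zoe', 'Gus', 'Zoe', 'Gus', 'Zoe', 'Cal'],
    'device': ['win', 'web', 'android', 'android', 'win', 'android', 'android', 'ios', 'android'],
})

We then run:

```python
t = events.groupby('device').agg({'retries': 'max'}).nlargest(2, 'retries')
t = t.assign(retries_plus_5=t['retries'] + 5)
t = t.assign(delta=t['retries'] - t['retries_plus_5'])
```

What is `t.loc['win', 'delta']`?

-5

group by device, max of retries:
         retries
device          
android        4
ios            7
web            4
win            7
take 2 rows with largest retries:
        retries
device         
ios           7
win           7
add column retries_plus_5 = t['retries'] + 5:
        retries  retries_plus_5
device                         
ios           7              12
win           7              12
add column delta = t['retries'] - t['retries_plus_5']:
        retries  retries_plus_5  delta
device                                
ios           7              12     -5
win           7              12     -5
Then the value at row 'win', column 'delta': -5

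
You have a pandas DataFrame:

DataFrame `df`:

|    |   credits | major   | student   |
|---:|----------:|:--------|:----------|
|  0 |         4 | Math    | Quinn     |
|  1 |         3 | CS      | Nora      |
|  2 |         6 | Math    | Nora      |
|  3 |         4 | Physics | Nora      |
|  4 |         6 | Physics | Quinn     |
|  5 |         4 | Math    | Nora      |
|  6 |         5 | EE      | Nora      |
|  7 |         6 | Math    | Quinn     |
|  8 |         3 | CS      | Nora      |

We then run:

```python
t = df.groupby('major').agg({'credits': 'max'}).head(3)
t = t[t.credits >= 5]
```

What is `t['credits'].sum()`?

group by major, max of credits:
         credits
major           
CS             3
EE             5
Math           6
Physics        6
take first 3 rows:
       credits
major         
CS           3
EE           5
Math         6
filter rows where credits >= 5:
       credits
major         
EE           5
Math         6

11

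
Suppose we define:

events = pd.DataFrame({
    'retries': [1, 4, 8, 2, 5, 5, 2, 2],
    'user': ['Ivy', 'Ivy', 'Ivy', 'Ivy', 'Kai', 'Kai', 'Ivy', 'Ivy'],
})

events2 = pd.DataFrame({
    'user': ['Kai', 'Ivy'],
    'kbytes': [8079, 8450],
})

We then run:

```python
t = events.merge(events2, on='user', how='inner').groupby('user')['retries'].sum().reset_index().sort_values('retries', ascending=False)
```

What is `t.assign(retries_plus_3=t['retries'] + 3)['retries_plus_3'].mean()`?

merge on 'user' (how='inner') → 8 rows:
   retries user  kbytes
0        1  Ivy    8450
1        4  Ivy    8450
2        8  Ivy    8450
3        2  Ivy    8450
4        5  Kai    8079
5        5  Kai    8079
6        2  Ivy    8450
7        2  Ivy    8450
group by user, sum of retries:
user
Ivy    19
Kai    10
Name: retries, dtype: int64
reset_index():
  user  retries
0  Ivy       19
1  Kai       10
sort by retries descending:
  user  retries
0  Ivy       19
1  Kai       10
add column retries_plus_3 = t['retries'] + 3:
  user  retries  retries_plus_3
0  Ivy       19              22
1  Kai       10              13

17.5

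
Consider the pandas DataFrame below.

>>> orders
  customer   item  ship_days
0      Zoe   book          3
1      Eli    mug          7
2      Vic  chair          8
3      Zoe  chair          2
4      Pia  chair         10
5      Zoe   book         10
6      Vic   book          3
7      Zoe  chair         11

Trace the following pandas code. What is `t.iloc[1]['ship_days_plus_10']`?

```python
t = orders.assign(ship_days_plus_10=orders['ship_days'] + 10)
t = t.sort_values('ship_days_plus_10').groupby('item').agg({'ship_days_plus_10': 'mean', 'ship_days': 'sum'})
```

17.75

add column ship_days_plus_10 = orders['ship_days'] + 10:
  customer   item  ship_days  ship_days_plus_10
0      Zoe   book          3                 13
1      Eli    mug          7                 17
2      Vic  chair          8                 18
3      Zoe  chair          2                 12
4      Pia  chair         10                 20
5      Zoe   book         10                 20
6      Vic   book          3                 13
7      Zoe  chair         11                 21
sort by ship_days_plus_10:
  customer   item  ship_days  ship_days_plus_10
3      Zoe  chair          2                 12
0      Zoe   book          3                 13
6      Vic   book          3                 13
1      Eli    mug          7                 17
2      Vic  chair          8                 18
4      Pia  chair         10                 20
5      Zoe   book         10                 20
7      Zoe  chair         11                 21
group by item: mean(ship_days_plus_10), sum(ship_days):
       ship_days_plus_10  ship_days
item                               
book           15.333333         16
chair          17.750000         31
mug            17.000000          7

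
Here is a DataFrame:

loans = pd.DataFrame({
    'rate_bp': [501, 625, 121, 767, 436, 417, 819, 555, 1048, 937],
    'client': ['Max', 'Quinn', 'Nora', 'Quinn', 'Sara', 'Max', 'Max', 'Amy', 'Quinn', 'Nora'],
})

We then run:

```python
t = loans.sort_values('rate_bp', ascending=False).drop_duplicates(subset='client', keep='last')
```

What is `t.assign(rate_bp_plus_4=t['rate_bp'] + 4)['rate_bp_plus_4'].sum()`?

sort by rate_bp descending:
   rate_bp client
8     1048  Quinn
9      937   Nora
6      819    Max
3      767  Quinn
1      625  Quinn
7      555    Amy
0      501    Max
4      436   Sara
5      417    Max
2      121   Nora
drop duplicate client (keep=last):
   rate_bp client
1      625  Quinn
7      555    Amy
4      436   Sara
5      417    Max
2      121   Nora
add column rate_bp_plus_4 = t['rate_bp'] + 4:
   rate_bp client  rate_bp_plus_4
1      625  Quinn             629
7      555    Amy             559
4      436   Sara             440
5      417    Max             421
2      121   Nora             125

2174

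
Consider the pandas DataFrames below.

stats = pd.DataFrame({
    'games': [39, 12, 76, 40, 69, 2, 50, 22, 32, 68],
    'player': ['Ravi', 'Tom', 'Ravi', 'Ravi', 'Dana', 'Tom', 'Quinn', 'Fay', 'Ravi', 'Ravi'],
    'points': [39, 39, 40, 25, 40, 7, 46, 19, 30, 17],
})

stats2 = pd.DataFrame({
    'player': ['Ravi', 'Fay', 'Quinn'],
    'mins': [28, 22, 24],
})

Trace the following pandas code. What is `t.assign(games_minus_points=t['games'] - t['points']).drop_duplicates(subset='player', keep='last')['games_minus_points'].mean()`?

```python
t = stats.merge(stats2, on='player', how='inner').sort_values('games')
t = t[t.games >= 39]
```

20.0

merge on 'player' (how='inner') → 7 rows:
   games player  points  mins
0     39   Ravi      39    28
1     76   Ravi      40    28
2     40   Ravi      25    28
3     50  Quinn      46    24
4     22    Fay      19    22
5     32   Ravi      30    28
6     68   Ravi      17    28
sort by games:
   games player  points  mins
4     22    Fay      19    22
5     32   Ravi      30    28
0     39   Ravi      39    28
2     40   Ravi      25    28
3     50  Quinn      46    24
6     68   Ravi      17    28
1     76   Ravi      40    28
filter rows where games >= 39:
   games player  points  mins
0     39   Ravi      39    28
2     40   Ravi      25    28
3     50  Quinn      46    24
6     68   Ravi      17    28
1     76   Ravi      40    28
add column games_minus_points = t['games'] - t['points']:
   games player  points  mins  games_minus_points
0     39   Ravi      39    28                   0
2     40   Ravi      25    28                  15
3     50  Quinn      46    24                   4
6     68   Ravi      17    28                  51
1     76   Ravi      40    28                  36
drop duplicate player (keep=last):
   games player  points  mins  games_minus_points
3     50  Quinn      46    24                   4
1     76   Ravi      40    28                  36
Finally, mean of column 'games_minus_points' = 20.0.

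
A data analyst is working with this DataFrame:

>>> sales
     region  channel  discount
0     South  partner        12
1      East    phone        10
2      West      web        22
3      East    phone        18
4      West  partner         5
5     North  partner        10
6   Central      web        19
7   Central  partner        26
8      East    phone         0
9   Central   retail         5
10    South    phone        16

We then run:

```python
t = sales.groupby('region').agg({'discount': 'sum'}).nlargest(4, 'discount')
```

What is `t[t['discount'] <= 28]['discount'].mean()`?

27.6666666667

group by region, sum of discount:
         discount
region           
Central        50
East           28
North          10
South          28
West           27
take 4 rows with largest discount:
         discount
region           
Central        50
East           28
South          28
West           27
filter rows where discount <= 28:
        discount
region          
East          28
South         28
West          27
So mean() = 27.6666666667.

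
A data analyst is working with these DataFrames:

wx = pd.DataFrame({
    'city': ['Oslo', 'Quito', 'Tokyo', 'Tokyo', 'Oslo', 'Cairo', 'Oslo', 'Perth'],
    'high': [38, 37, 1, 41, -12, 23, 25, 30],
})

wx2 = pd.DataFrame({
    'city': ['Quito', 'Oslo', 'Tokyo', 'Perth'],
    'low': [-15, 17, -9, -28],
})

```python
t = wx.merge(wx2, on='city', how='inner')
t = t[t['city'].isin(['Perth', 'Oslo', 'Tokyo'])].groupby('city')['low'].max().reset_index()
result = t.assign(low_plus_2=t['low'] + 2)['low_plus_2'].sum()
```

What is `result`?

merge on 'city' (how='inner') → 7 rows:
    city  high  low
0   Oslo    38   17
1  Quito    37  -15
2  Tokyo     1   -9
3  Tokyo    41   -9
4   Oslo   -12   17
5   Oslo    25   17
6  Perth    30  -28
filter rows where city in ['Perth', 'Oslo', 'Tokyo']:
    city  high  low
0   Oslo    38   17
2  Tokyo     1   -9
3  Tokyo    41   -9
4   Oslo   -12   17
5   Oslo    25   17
6  Perth    30  -28
group by city, max of low:
city
Oslo     17
Perth   -28
Tokyo    -9
Name: low, dtype: int64
reset_index():
    city  low
0   Oslo   17
1  Perth  -28
2  Tokyo   -9
add column low_plus_2 = t['low'] + 2:
    city  low  low_plus_2
0   Oslo   17          19
1  Perth  -28         -26
2  Tokyo   -9          -7
sum of column 'low_plus_2' → -14

-14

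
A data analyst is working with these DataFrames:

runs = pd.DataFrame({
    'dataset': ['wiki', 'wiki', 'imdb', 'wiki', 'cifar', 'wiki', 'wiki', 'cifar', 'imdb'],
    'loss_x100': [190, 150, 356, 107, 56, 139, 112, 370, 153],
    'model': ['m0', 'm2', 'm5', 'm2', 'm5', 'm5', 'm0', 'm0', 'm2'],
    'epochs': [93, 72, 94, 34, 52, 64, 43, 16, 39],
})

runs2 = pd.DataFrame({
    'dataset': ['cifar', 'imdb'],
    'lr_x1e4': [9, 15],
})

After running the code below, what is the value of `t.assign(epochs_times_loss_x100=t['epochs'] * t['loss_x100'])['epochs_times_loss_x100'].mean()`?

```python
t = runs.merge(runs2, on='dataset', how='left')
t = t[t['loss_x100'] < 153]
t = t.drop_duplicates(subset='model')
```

6176.0

merge on 'dataset' (how='left') → 9 rows:
  dataset  loss_x100 model  epochs  lr_x1e4
0    wiki        190    m0      93      NaN
1    wiki        150    m2      72      NaN
2    imdb        356    m5      94     15.0
3    wiki        107    m2      34      NaN
4   cifar         56    m5      52      9.0
5    wiki        139    m5      64      NaN
6    wiki        112    m0      43      NaN
7   cifar        370    m0      16      9.0
8    imdb        153    m2      39     15.0
filter rows where loss_x100 < 153:
  dataset  loss_x100 model  epochs  lr_x1e4
1    wiki        150    m2      72      NaN
3    wiki        107    m2      34      NaN
4   cifar         56    m5      52      9.0
5    wiki        139    m5      64      NaN
6    wiki        112    m0      43      NaN
drop duplicate model (keep=first):
  dataset  loss_x100 model  epochs  lr_x1e4
1    wiki        150    m2      72      NaN
4   cifar         56    m5      52      9.0
6    wiki        112    m0      43      NaN
add column epochs_times_loss_x100 = t['epochs'] * t['loss_x100']:
  dataset  loss_x100 model  epochs  lr_x1e4  epochs_times_loss_x100
1    wiki        150    m2      72      NaN                   10800
4   cifar         56    m5      52      9.0                    2912
6    wiki        112    m0      43      NaN                    4816
mean of column 'epochs_times_loss_x100' → 6176.0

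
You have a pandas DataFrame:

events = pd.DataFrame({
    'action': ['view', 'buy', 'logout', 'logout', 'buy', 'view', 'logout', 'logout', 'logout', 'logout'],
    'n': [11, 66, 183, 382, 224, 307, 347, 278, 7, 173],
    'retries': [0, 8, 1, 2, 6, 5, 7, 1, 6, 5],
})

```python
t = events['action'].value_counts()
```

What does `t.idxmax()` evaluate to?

value_counts of action:
action
logout    6
view      2
buy       2
Name: count, dtype: int64
The label with the largest value is logout.

logout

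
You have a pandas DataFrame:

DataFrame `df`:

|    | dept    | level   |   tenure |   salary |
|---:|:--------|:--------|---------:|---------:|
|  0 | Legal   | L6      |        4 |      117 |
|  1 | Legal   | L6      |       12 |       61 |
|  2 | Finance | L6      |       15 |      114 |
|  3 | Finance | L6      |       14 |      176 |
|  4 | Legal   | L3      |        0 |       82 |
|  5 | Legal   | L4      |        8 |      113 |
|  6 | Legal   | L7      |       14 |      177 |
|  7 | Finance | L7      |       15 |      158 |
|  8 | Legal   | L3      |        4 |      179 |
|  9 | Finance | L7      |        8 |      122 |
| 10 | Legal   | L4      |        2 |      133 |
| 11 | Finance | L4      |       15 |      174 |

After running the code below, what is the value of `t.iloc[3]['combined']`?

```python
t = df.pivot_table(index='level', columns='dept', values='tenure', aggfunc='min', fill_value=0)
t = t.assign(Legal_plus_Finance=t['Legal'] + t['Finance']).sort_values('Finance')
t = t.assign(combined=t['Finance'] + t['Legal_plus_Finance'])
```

pivot: rows=level, cols=dept, min(tenure):
dept   Finance  Legal
level                
L3           0      0
L4          15      2
L6          14      4
L7           8     14
add column Legal_plus_Finance = t['Legal'] + t['Finance']:
dept   Finance  Legal  Legal_plus_Finance
level                                    
L3           0      0                   0
L4          15      2                  17
L6          14      4                  18
L7           8     14                  22
sort by Finance:
dept   Finance  Legal  Legal_plus_Finance
level                                    
L3           0      0                   0
L7           8     14                  22
L6          14      4                  18
L4          15      2                  17
add column combined = t['Finance'] + t['Legal_plus_Finance']:
dept   Finance  Legal  Legal_plus_Finance  combined
level                                              
L3           0      0                   0         0
L7           8     14                  22        30
L6          14      4                  18        32
L4          15      2                  17        32
So iloc[3]['combined'] = 32.

32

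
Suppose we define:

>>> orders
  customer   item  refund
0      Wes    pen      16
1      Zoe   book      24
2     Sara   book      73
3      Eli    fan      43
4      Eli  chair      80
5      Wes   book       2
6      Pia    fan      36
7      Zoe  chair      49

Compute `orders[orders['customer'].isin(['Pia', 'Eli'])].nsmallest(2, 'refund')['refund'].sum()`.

79

filter rows where customer in ['Pia', 'Eli']:
  customer   item  refund
3      Eli    fan      43
4      Eli  chair      80
6      Pia    fan      36
take 2 rows with smallest refund:
  customer item  refund
6      Pia  fan      36
3      Eli  fan      43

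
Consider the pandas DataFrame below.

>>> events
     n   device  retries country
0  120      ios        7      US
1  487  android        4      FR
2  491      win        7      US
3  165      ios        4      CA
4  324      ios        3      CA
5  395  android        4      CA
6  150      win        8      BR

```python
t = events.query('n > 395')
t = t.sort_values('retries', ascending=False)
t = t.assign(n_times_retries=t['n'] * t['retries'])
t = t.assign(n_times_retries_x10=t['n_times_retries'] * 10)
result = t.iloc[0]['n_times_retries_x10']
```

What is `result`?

34370

filter rows where n > 395:
     n   device  retries country
1  487  android        4      FR
2  491      win        7      US
sort by retries descending:
     n   device  retries country
2  491      win        7      US
1  487  android        4      FR
add column n_times_retries = t['n'] * t['retries']:
     n   device  retries country  n_times_retries
2  491      win        7      US             3437
1  487  android        4      FR             1948
add column n_times_retries_x10 = t['n_times_retries'] * 10:
     n   device  retries country  n_times_retries  n_times_retries_x10
2  491      win        7      US             3437                34370
1  487  android        4      FR             1948                19480
Finally, value at position 0, column 'n_times_retries_x10' = 34370.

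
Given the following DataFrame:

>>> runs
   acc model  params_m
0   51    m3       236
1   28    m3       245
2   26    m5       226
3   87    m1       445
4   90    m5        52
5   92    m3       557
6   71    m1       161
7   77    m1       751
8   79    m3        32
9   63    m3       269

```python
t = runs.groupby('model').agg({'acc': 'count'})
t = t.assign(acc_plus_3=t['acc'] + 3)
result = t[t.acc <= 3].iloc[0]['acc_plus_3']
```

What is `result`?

group by model, count of acc:
       acc
model     
m1       3
m3       5
m5       2
add column acc_plus_3 = t['acc'] + 3:
       acc  acc_plus_3
model                 
m1       3           6
m3       5           8
m5       2           5
filter rows where acc <= 3:
       acc  acc_plus_3
model                 
m1       3           6
m5       2           5
Finally, value at position 0, column 'acc_plus_3' = 6.

6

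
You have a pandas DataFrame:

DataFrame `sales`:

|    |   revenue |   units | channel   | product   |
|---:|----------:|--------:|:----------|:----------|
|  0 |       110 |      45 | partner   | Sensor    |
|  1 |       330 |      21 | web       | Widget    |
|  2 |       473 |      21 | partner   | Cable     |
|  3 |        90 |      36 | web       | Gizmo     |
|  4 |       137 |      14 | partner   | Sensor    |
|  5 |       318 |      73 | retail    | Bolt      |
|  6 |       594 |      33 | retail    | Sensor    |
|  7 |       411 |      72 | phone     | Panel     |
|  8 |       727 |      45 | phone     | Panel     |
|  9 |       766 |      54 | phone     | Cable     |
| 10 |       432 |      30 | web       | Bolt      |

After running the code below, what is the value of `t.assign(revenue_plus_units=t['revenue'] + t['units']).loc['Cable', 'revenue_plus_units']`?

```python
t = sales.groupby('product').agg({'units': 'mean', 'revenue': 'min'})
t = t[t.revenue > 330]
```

510.5

group by product: mean(units), min(revenue):
             units  revenue
product                    
Bolt     51.500000      318
Cable    37.500000      473
Gizmo    36.000000       90
Panel    58.500000      411
Sensor   30.666667      110
Widget   21.000000      330
filter rows where revenue > 330:
         units  revenue
product                
Cable     37.5      473
Panel     58.5      411
add column revenue_plus_units = t['revenue'] + t['units']:
         units  revenue  revenue_plus_units
product                                    
Cable     37.5      473               510.5
Panel     58.5      411               469.5
Taking the value at row 'Cable', column 'revenue_plus_units' gives 510.5.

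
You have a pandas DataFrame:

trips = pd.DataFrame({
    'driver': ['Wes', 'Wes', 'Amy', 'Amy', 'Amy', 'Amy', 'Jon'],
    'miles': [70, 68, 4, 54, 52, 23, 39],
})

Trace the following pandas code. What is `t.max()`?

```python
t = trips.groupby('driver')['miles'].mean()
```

group by driver, mean of miles:
driver
Amy    33.25
Jon    39.00
Wes    69.00
Name: miles, dtype: float64
So max() = 69.0.

69.0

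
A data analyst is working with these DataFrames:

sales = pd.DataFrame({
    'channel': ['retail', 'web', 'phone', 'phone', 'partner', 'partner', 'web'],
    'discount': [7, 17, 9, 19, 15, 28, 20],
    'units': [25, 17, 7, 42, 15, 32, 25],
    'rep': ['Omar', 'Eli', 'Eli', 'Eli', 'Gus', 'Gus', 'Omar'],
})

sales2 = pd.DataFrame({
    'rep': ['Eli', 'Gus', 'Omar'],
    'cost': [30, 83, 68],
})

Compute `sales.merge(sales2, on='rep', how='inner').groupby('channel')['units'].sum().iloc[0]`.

47

merge on 'rep' (how='inner') → 7 rows:
   channel  discount  units   rep  cost
0   retail         7     25  Omar    68
1      web        17     17   Eli    30
2    phone         9      7   Eli    30
3    phone        19     42   Eli    30
4  partner        15     15   Gus    83
5  partner        28     32   Gus    83
6      web        20     25  Omar    68
group by channel, sum of units:
channel
partner    47
phone      49
retail     25
web        42
Name: units, dtype: int64
value at position 0 → 47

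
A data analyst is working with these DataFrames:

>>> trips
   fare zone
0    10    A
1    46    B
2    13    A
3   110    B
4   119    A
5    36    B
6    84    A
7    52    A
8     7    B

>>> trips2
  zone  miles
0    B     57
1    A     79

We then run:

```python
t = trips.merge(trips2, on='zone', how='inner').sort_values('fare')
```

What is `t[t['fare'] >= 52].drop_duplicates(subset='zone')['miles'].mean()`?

68.0

merge on 'zone' (how='inner') → 9 rows:
   fare zone  miles
0    10    A     79
1    46    B     57
2    13    A     79
3   110    B     57
4   119    A     79
5    36    B     57
6    84    A     79
7    52    A     79
8     7    B     57
sort by fare:
   fare zone  miles
8     7    B     57
0    10    A     79
2    13    A     79
5    36    B     57
1    46    B     57
7    52    A     79
6    84    A     79
3   110    B     57
4   119    A     79
filter rows where fare >= 52:
   fare zone  miles
7    52    A     79
6    84    A     79
3   110    B     57
4   119    A     79
drop duplicate zone (keep=first):
   fare zone  miles
7    52    A     79
3   110    B     57
mean of column 'miles' → 68.0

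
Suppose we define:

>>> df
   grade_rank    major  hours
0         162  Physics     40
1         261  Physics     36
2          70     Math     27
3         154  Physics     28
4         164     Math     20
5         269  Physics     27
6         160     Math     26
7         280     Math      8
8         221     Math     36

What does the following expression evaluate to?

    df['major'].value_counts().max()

value_counts of major:
major
Math       5
Physics    4
Name: count, dtype: int64

5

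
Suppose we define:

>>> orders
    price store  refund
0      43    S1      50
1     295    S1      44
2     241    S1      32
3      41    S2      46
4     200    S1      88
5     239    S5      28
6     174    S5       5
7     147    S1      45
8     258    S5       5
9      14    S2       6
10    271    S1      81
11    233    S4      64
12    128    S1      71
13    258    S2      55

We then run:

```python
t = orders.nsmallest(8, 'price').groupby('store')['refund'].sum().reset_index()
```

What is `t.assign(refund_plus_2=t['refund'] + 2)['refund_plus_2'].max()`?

256

take 8 rows with smallest price:
    price store  refund
9      14    S2       6
3      41    S2      46
0      43    S1      50
12    128    S1      71
7     147    S1      45
6     174    S5       5
4     200    S1      88
11    233    S4      64
group by store, sum of refund:
store
S1    254
S2     52
S4     64
S5      5
Name: refund, dtype: int64
reset_index():
  store  refund
0    S1     254
1    S2      52
2    S4      64
3    S5       5
add column refund_plus_2 = t['refund'] + 2:
  store  refund  refund_plus_2
0    S1     254            256
1    S2      52             54
2    S4      64             66
3    S5       5              7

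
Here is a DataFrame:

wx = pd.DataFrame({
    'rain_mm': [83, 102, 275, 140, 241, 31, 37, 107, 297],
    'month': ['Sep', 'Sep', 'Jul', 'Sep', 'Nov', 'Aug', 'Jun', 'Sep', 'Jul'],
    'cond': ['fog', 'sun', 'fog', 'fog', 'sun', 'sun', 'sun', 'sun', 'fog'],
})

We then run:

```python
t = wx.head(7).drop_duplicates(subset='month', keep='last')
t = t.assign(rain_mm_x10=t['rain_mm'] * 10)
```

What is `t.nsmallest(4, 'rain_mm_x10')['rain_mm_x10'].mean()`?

1122.5

take first 7 rows:
   rain_mm month cond
0       83   Sep  fog
1      102   Sep  sun
2      275   Jul  fog
3      140   Sep  fog
4      241   Nov  sun
5       31   Aug  sun
6       37   Jun  sun
drop duplicate month (keep=last):
   rain_mm month cond
2      275   Jul  fog
3      140   Sep  fog
4      241   Nov  sun
5       31   Aug  sun
6       37   Jun  sun
add column rain_mm_x10 = t['rain_mm'] * 10:
   rain_mm month cond  rain_mm_x10
2      275   Jul  fog         2750
3      140   Sep  fog         1400
4      241   Nov  sun         2410
5       31   Aug  sun          310
6       37   Jun  sun          370
take 4 rows with smallest rain_mm_x10:
   rain_mm month cond  rain_mm_x10
5       31   Aug  sun          310
6       37   Jun  sun          370
3      140   Sep  fog         1400
4      241   Nov  sun         2410
Finally, mean of column 'rain_mm_x10' = 1122.5.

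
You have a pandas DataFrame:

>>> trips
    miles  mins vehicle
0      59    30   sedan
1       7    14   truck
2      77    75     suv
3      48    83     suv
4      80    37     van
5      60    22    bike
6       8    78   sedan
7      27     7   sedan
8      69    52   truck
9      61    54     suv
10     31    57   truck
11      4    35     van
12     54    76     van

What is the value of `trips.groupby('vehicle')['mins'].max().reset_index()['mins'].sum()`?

316

group by vehicle, max of mins:
vehicle
bike     22
sedan    78
suv      83
truck    57
van      76
Name: mins, dtype: int64
reset_index():
  vehicle  mins
0    bike    22
1   sedan    78
2     suv    83
3   truck    57
4     van    76
Taking the sum of column 'mins' gives 316.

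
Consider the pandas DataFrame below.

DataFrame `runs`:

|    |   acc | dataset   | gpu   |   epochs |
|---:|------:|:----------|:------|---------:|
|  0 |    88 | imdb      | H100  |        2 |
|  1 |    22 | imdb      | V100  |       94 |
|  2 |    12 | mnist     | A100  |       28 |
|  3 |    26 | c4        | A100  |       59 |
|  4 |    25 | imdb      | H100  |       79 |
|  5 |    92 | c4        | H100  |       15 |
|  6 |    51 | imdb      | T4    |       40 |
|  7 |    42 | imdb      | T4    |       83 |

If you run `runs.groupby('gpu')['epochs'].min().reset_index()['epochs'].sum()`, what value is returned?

164

group by gpu, min of epochs:
gpu
A100    28
H100     2
T4      40
V100    94
Name: epochs, dtype: int64
reset_index():
    gpu  epochs
0  A100      28
1  H100       2
2    T4      40
3  V100      94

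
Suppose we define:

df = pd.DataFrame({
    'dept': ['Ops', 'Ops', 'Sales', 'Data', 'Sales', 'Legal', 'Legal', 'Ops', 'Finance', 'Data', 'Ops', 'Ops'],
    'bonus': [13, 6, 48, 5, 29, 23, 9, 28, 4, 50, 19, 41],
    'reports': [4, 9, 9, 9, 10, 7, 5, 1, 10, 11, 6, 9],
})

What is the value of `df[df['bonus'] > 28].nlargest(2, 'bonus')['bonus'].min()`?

filter rows where bonus > 28:
     dept  bonus  reports
2   Sales     48        9
4   Sales     29       10
9    Data     50       11
11    Ops     41        9
take 2 rows with largest bonus:
    dept  bonus  reports
9   Data     50       11
2  Sales     48        9
Reading off the min of column 'bonus', we get 48.

48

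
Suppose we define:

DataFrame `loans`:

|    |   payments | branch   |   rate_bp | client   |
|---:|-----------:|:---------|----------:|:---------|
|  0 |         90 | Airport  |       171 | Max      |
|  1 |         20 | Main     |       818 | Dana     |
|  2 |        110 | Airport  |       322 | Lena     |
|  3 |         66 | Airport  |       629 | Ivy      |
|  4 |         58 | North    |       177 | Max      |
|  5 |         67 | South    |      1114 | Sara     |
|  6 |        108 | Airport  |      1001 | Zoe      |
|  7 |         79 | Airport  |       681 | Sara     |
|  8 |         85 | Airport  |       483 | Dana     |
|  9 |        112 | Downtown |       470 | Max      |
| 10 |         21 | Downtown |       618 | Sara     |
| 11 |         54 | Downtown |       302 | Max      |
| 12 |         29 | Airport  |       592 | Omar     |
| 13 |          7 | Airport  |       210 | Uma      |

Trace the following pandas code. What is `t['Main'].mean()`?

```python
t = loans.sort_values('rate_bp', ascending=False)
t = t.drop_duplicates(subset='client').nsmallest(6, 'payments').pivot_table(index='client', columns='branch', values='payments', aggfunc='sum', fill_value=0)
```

3.33333333333

sort by rate_bp descending:
    payments    branch  rate_bp client
5         67     South     1114   Sara
6        108   Airport     1001    Zoe
1         20      Main      818   Dana
7         79   Airport      681   Sara
3         66   Airport      629    Ivy
10        21  Downtown      618   Sara
12        29   Airport      592   Omar
8         85   Airport      483   Dana
9        112  Downtown      470    Max
2        110   Airport      322   Lena
11        54  Downtown      302    Max
13         7   Airport      210    Uma
4         58     North      177    Max
0         90   Airport      171    Max
drop duplicate client (keep=first):
    payments    branch  rate_bp client
5         67     South     1114   Sara
6        108   Airport     1001    Zoe
1         20      Main      818   Dana
3         66   Airport      629    Ivy
12        29   Airport      592   Omar
9        112  Downtown      470    Max
2        110   Airport      322   Lena
13         7   Airport      210    Uma
take 6 rows with smallest payments:
    payments   branch  rate_bp client
13         7  Airport      210    Uma
1         20     Main      818   Dana
12        29  Airport      592   Omar
3         66  Airport      629    Ivy
5         67    South     1114   Sara
6        108  Airport     1001    Zoe
pivot: rows=client, cols=branch, sum(payments):
branch  Airport  Main  South
client                      
Dana          0    20      0
Ivy          66     0      0
Omar         29     0      0
Sara          0     0     67
Uma           7     0      0
Zoe         108     0      0
mean of column 'Main' → 3.33333333333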